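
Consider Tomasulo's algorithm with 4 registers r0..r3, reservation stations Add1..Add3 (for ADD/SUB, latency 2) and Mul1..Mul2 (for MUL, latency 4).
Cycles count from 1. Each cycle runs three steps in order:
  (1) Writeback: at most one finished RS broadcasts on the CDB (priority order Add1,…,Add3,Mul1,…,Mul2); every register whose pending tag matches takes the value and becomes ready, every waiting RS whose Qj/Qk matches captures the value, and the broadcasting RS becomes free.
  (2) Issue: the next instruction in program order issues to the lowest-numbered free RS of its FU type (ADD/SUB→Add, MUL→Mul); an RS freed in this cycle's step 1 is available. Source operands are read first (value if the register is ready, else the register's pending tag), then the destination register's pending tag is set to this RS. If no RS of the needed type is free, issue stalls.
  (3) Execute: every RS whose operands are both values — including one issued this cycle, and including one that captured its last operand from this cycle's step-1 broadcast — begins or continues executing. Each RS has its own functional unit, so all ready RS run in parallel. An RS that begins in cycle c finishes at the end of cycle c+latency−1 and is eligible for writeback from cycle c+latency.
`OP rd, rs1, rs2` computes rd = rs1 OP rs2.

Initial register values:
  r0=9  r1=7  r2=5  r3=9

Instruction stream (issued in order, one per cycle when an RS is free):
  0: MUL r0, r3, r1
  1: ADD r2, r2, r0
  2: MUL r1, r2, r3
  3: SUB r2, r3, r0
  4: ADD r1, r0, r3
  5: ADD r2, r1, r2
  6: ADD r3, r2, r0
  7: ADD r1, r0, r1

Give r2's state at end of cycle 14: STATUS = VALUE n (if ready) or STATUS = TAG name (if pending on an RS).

STATUS = VALUE 18

  c1: issue MUL r0<-Mul1  regs: r0:Mul1,r1:7,r2:5,r3:9
  c2: issue ADD r2<-Add1  regs: r0:Mul1,r1:7,r2:Add1,r3:9
  c3: issue MUL r1<-Mul2  regs: r0:Mul1,r1:Mul2,r2:Add1,r3:9
  c4: issue SUB r2<-Add2  regs: r0:Mul1,r1:Mul2,r2:Add2,r3:9
  c5: CDB Mul1=63; issue ADD r1<-Add3  regs: r0:63,r1:Add3,r2:Add2,r3:9
  c6: stall  regs: r0:63,r1:Add3,r2:Add2,r3:9
  c7: CDB Add1=68; issue ADD r2<-Add1  regs: r0:63,r1:Add3,r2:Add1,r3:9
  c8: CDB Add2=-54; issue ADD r3<-Add2  regs: r0:63,r1:Add3,r2:Add1,r3:Add2
  c9: CDB Add3=72; issue ADD r1<-Add3  regs: r0:63,r1:Add3,r2:Add1,r3:Add2
  c10: -  regs: r0:63,r1:Add3,r2:Add1,r3:Add2
  c11: CDB Add1=18  regs: r0:63,r1:Add3,r2:18,r3:Add2
  c12: CDB Add3=135  regs: r0:63,r1:135,r2:18,r3:Add2
  c13: CDB Add2=81  regs: r0:63,r1:135,r2:18,r3:81
  c14: CDB Mul2=612  regs: r0:63,r1:135,r2:18,r3:81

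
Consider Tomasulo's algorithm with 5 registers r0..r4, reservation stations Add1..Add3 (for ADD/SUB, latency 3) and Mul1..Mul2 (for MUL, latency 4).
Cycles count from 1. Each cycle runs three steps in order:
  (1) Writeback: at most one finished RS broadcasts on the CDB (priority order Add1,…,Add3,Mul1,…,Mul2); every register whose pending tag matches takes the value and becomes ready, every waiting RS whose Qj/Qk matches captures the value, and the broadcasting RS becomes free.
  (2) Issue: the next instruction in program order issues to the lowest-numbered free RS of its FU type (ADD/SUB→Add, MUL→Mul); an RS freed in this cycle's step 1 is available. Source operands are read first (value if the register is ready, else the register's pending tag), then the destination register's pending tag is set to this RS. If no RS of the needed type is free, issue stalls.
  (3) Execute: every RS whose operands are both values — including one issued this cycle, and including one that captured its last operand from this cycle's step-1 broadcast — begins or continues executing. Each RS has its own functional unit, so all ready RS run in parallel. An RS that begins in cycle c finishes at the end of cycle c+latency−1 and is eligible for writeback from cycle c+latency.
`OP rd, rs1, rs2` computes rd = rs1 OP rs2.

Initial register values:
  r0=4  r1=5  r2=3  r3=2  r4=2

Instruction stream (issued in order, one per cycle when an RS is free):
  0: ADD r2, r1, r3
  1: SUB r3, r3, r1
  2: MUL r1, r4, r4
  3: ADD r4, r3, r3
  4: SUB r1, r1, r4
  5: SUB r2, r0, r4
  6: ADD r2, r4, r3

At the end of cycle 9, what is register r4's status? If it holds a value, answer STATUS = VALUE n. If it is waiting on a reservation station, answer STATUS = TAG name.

STATUS = VALUE -6

  c1: issue ADD r2<-Add1  regs: r0:4,r1:5,r2:Add1,r3:2,r4:2
  c2: issue SUB r3<-Add2  regs: r0:4,r1:5,r2:Add1,r3:Add2,r4:2
  c3: issue MUL r1<-Mul1  regs: r0:4,r1:Mul1,r2:Add1,r3:Add2,r4:2
  c4: CDB Add1=7; issue ADD r4<-Add1  regs: r0:4,r1:Mul1,r2:7,r3:Add2,r4:Add1
  c5: CDB Add2=-3; issue SUB r1<-Add2  regs: r0:4,r1:Add2,r2:7,r3:-3,r4:Add1
  c6: issue SUB r2<-Add3  regs: r0:4,r1:Add2,r2:Add3,r3:-3,r4:Add1
  c7: CDB Mul1=4; stall  regs: r0:4,r1:Add2,r2:Add3,r3:-3,r4:Add1
  c8: CDB Add1=-6; issue ADD r2<-Add1  regs: r0:4,r1:Add2,r2:Add1,r3:-3,r4:-6
  c9: -  regs: r0:4,r1:Add2,r2:Add1,r3:-3,r4:-6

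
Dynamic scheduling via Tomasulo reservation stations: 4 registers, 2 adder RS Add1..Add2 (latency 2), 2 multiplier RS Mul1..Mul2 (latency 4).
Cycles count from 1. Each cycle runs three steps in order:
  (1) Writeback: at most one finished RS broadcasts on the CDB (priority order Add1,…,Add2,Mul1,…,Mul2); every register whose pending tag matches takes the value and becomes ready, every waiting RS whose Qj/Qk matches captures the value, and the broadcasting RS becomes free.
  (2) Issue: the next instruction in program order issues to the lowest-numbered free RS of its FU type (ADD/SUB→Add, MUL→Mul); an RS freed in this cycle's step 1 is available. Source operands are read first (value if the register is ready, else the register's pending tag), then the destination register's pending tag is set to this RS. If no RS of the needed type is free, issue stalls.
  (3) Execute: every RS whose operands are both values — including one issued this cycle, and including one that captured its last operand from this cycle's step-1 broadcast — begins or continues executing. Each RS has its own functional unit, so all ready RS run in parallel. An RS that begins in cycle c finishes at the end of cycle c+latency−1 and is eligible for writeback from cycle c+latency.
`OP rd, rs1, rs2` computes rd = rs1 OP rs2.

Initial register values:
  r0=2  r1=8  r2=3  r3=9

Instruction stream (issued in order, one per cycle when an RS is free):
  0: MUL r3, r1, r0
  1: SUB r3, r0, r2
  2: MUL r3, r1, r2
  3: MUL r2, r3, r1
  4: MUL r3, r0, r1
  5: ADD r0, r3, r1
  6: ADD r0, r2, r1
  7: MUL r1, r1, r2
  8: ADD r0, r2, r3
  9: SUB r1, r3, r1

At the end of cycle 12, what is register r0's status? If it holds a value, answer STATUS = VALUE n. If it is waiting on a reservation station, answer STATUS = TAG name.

cycle 1: issue MUL r3<-Mul1 // r0:2,r1:8,r2:3,r3:Mul1
cycle 2: issue SUB r3<-Add1 // r0:2,r1:8,r2:3,r3:Add1
cycle 3: issue MUL r3<-Mul2 // r0:2,r1:8,r2:3,r3:Mul2
cycle 4: CDB Add1=-1; stall // r0:2,r1:8,r2:3,r3:Mul2
cycle 5: CDB Mul1=16; issue MUL r2<-Mul1 // r0:2,r1:8,r2:Mul1,r3:Mul2
cycle 6: stall // r0:2,r1:8,r2:Mul1,r3:Mul2
cycle 7: CDB Mul2=24; issue MUL r3<-Mul2 // r0:2,r1:8,r2:Mul1,r3:Mul2
cycle 8: issue ADD r0<-Add1 // r0:Add1,r1:8,r2:Mul1,r3:Mul2
cycle 9: issue ADD r0<-Add2 // r0:Add2,r1:8,r2:Mul1,r3:Mul2
cycle 10: stall // r0:Add2,r1:8,r2:Mul1,r3:Mul2
cycle 11: CDB Mul1=192; issue MUL r1<-Mul1 // r0:Add2,r1:Mul1,r2:192,r3:Mul2
cycle 12: CDB Mul2=16; stall // r0:Add2,r1:Mul1,r2:192,r3:16

STATUS = TAG Add2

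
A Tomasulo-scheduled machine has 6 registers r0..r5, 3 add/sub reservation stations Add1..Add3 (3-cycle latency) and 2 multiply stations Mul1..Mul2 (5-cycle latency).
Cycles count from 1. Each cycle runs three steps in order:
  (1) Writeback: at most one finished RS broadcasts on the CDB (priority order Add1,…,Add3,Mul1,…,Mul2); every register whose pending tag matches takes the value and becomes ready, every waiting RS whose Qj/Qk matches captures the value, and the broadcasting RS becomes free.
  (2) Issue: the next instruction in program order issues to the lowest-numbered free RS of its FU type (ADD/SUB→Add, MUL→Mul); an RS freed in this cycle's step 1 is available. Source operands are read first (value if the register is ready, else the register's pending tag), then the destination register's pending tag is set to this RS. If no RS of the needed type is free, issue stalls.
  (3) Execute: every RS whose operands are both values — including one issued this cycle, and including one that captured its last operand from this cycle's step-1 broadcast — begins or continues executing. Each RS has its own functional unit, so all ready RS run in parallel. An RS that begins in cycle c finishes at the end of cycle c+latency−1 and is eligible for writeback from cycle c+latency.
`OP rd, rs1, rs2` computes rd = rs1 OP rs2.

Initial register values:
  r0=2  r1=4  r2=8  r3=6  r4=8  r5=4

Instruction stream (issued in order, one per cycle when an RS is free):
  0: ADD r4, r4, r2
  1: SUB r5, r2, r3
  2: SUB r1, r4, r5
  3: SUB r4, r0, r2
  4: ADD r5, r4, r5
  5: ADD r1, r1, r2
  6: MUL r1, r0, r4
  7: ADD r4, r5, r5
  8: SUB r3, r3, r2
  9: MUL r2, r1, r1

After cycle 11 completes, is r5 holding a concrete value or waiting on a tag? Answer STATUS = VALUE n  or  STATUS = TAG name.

  c1: issue ADD r4<-Add1  regs: r0:2,r1:4,r2:8,r3:6,r4:Add1,r5:4
  c2: issue SUB r5<-Add2  regs: r0:2,r1:4,r2:8,r3:6,r4:Add1,r5:Add2
  c3: issue SUB r1<-Add3  regs: r0:2,r1:Add3,r2:8,r3:6,r4:Add1,r5:Add2
  c4: CDB Add1=16; issue SUB r4<-Add1  regs: r0:2,r1:Add3,r2:8,r3:6,r4:Add1,r5:Add2
  c5: CDB Add2=2; issue ADD r5<-Add2  regs: r0:2,r1:Add3,r2:8,r3:6,r4:Add1,r5:Add2
  c6: stall  regs: r0:2,r1:Add3,r2:8,r3:6,r4:Add1,r5:Add2
  c7: CDB Add1=-6; issue ADD r1<-Add1  regs: r0:2,r1:Add1,r2:8,r3:6,r4:-6,r5:Add2
  c8: CDB Add3=14; issue MUL r1<-Mul1  regs: r0:2,r1:Mul1,r2:8,r3:6,r4:-6,r5:Add2
  c9: issue ADD r4<-Add3  regs: r0:2,r1:Mul1,r2:8,r3:6,r4:Add3,r5:Add2
  c10: CDB Add2=-4; issue SUB r3<-Add2  regs: r0:2,r1:Mul1,r2:8,r3:Add2,r4:Add3,r5:-4
  c11: CDB Add1=22; issue MUL r2<-Mul2  regs: r0:2,r1:Mul1,r2:Mul2,r3:Add2,r4:Add3,r5:-4

STATUS = VALUE -4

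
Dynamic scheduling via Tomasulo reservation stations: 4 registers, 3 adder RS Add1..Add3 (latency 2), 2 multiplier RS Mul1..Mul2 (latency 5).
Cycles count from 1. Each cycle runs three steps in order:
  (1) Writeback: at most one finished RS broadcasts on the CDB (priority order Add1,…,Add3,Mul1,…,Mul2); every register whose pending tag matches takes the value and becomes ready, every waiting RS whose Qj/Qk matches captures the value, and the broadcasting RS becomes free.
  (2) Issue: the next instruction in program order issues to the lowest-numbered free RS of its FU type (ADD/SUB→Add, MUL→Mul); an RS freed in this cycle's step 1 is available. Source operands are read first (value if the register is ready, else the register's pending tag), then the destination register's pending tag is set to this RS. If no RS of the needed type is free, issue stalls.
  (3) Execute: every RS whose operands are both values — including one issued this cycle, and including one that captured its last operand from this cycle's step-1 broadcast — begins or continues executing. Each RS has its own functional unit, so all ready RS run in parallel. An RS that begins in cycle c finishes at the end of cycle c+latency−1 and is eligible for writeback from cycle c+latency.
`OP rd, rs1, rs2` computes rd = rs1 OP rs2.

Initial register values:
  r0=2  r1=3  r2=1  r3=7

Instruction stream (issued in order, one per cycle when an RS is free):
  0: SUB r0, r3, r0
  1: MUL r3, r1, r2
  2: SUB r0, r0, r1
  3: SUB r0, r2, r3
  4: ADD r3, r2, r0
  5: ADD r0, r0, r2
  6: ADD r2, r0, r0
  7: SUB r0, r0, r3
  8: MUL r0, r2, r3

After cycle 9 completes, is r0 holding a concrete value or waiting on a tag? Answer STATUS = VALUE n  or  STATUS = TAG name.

STATUS = TAG Add3

c1: issue SUB r0<-Add1 | r0:Add1,r1:3,r2:1,r3:7
c2: issue MUL r3<-Mul1 | r0:Add1,r1:3,r2:1,r3:Mul1
c3: CDB Add1=5; issue SUB r0<-Add1 | r0:Add1,r1:3,r2:1,r3:Mul1
c4: issue SUB r0<-Add2 | r0:Add2,r1:3,r2:1,r3:Mul1
c5: CDB Add1=2; issue ADD r3<-Add1 | r0:Add2,r1:3,r2:1,r3:Add1
c6: issue ADD r0<-Add3 | r0:Add3,r1:3,r2:1,r3:Add1
c7: CDB Mul1=3; stall | r0:Add3,r1:3,r2:1,r3:Add1
c8: stall | r0:Add3,r1:3,r2:1,r3:Add1
c9: CDB Add2=-2; issue ADD r2<-Add2 | r0:Add3,r1:3,r2:Add2,r3:Add1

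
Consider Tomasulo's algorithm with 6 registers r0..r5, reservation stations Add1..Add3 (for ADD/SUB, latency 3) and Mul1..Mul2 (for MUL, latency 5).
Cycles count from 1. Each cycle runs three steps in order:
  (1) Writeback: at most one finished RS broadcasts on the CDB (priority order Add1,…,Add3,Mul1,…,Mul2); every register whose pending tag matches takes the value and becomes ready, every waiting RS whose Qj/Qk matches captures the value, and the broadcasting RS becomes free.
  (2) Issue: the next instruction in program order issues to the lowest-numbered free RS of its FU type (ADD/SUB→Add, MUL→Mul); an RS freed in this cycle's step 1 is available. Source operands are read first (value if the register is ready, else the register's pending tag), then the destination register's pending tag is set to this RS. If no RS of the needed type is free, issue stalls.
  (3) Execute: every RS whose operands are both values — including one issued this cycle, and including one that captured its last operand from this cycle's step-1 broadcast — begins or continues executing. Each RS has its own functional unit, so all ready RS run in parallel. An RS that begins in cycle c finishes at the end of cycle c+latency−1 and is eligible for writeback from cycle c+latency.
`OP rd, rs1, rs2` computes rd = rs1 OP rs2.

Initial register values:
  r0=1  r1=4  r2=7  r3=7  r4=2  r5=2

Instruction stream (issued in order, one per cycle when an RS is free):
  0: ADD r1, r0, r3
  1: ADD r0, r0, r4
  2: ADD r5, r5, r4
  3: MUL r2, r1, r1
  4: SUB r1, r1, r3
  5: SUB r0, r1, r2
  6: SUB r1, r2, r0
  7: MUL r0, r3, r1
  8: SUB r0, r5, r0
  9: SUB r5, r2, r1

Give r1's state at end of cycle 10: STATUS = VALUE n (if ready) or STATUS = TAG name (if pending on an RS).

  c1: issue ADD r1<-Add1  regs: r0:1,r1:Add1,r2:7,r3:7,r4:2,r5:2
  c2: issue ADD r0<-Add2  regs: r0:Add2,r1:Add1,r2:7,r3:7,r4:2,r5:2
  c3: issue ADD r5<-Add3  regs: r0:Add2,r1:Add1,r2:7,r3:7,r4:2,r5:Add3
  c4: CDB Add1=8; issue MUL r2<-Mul1  regs: r0:Add2,r1:8,r2:Mul1,r3:7,r4:2,r5:Add3
  c5: CDB Add2=3; issue SUB r1<-Add1  regs: r0:3,r1:Add1,r2:Mul1,r3:7,r4:2,r5:Add3
  c6: CDB Add3=4; issue SUB r0<-Add2  regs: r0:Add2,r1:Add1,r2:Mul1,r3:7,r4:2,r5:4
  c7: issue SUB r1<-Add3  regs: r0:Add2,r1:Add3,r2:Mul1,r3:7,r4:2,r5:4
  c8: CDB Add1=1; issue MUL r0<-Mul2  regs: r0:Mul2,r1:Add3,r2:Mul1,r3:7,r4:2,r5:4
  c9: CDB Mul1=64; issue SUB r0<-Add1  regs: r0:Add1,r1:Add3,r2:64,r3:7,r4:2,r5:4
  c10: stall  regs: r0:Add1,r1:Add3,r2:64,r3:7,r4:2,r5:4

STATUS = TAG Add3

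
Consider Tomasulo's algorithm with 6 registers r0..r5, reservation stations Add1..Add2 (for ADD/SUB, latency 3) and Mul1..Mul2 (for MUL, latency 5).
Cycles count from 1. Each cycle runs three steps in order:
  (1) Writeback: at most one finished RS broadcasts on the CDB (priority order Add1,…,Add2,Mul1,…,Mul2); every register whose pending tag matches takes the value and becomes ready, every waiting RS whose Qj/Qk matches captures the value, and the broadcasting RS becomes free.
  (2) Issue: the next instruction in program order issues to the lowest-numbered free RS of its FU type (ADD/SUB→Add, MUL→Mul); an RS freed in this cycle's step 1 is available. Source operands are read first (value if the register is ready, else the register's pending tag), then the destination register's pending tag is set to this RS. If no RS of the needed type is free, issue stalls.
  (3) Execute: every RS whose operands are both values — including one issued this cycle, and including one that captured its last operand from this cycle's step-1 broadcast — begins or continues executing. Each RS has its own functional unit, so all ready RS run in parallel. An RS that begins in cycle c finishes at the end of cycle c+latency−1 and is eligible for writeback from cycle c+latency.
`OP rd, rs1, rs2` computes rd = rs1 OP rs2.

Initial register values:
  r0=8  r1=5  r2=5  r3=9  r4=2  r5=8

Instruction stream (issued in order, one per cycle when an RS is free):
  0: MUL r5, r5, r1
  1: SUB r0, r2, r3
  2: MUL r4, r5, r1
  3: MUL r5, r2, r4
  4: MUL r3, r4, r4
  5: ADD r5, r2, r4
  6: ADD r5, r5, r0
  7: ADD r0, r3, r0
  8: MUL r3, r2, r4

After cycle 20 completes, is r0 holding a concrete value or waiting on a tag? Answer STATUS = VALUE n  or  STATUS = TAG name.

c1: issue MUL r5<-Mul1 | r0:8,r1:5,r2:5,r3:9,r4:2,r5:Mul1
c2: issue SUB r0<-Add1 | r0:Add1,r1:5,r2:5,r3:9,r4:2,r5:Mul1
c3: issue MUL r4<-Mul2 | r0:Add1,r1:5,r2:5,r3:9,r4:Mul2,r5:Mul1
c4: stall | r0:Add1,r1:5,r2:5,r3:9,r4:Mul2,r5:Mul1
c5: CDB Add1=-4; stall | r0:-4,r1:5,r2:5,r3:9,r4:Mul2,r5:Mul1
c6: CDB Mul1=40; issue MUL r5<-Mul1 | r0:-4,r1:5,r2:5,r3:9,r4:Mul2,r5:Mul1
c7: stall | r0:-4,r1:5,r2:5,r3:9,r4:Mul2,r5:Mul1
c8: stall | r0:-4,r1:5,r2:5,r3:9,r4:Mul2,r5:Mul1
c9: stall | r0:-4,r1:5,r2:5,r3:9,r4:Mul2,r5:Mul1
c10: stall | r0:-4,r1:5,r2:5,r3:9,r4:Mul2,r5:Mul1
c11: CDB Mul2=200; issue MUL r3<-Mul2 | r0:-4,r1:5,r2:5,r3:Mul2,r4:200,r5:Mul1
c12: issue ADD r5<-Add1 | r0:-4,r1:5,r2:5,r3:Mul2,r4:200,r5:Add1
c13: issue ADD r5<-Add2 | r0:-4,r1:5,r2:5,r3:Mul2,r4:200,r5:Add2
c14: stall | r0:-4,r1:5,r2:5,r3:Mul2,r4:200,r5:Add2
c15: CDB Add1=205; issue ADD r0<-Add1 | r0:Add1,r1:5,r2:5,r3:Mul2,r4:200,r5:Add2
c16: CDB Mul1=1000; issue MUL r3<-Mul1 | r0:Add1,r1:5,r2:5,r3:Mul1,r4:200,r5:Add2
c17: CDB Mul2=40000 | r0:Add1,r1:5,r2:5,r3:Mul1,r4:200,r5:Add2
c18: CDB Add2=201 | r0:Add1,r1:5,r2:5,r3:Mul1,r4:200,r5:201
c19: - | r0:Add1,r1:5,r2:5,r3:Mul1,r4:200,r5:201
c20: CDB Add1=39996 | r0:39996,r1:5,r2:5,r3:Mul1,r4:200,r5:201

STATUS = VALUE 39996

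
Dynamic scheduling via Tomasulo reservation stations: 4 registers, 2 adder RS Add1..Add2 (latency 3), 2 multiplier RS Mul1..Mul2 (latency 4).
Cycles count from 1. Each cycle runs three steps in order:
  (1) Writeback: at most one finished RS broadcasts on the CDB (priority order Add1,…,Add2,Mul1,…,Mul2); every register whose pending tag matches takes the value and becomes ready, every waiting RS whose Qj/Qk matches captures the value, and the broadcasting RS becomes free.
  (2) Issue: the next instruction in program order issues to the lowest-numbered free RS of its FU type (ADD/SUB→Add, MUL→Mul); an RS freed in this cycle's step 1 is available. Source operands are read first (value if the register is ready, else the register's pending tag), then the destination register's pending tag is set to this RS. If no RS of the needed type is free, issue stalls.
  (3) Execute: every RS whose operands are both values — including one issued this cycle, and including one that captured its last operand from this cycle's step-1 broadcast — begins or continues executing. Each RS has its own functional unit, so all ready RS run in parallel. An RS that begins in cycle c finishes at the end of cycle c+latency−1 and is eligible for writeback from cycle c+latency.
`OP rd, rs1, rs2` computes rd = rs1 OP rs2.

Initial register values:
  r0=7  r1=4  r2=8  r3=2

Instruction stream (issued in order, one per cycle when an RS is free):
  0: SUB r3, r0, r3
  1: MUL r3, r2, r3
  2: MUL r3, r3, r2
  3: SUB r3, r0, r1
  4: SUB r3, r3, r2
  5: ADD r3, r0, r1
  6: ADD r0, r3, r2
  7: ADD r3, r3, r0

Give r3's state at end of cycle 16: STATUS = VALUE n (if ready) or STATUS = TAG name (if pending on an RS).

STATUS = VALUE 30

c1: issue SUB r3<-Add1 | r0:7,r1:4,r2:8,r3:Add1
c2: issue MUL r3<-Mul1 | r0:7,r1:4,r2:8,r3:Mul1
c3: issue MUL r3<-Mul2 | r0:7,r1:4,r2:8,r3:Mul2
c4: CDB Add1=5; issue SUB r3<-Add1 | r0:7,r1:4,r2:8,r3:Add1
c5: issue SUB r3<-Add2 | r0:7,r1:4,r2:8,r3:Add2
c6: stall | r0:7,r1:4,r2:8,r3:Add2
c7: CDB Add1=3; issue ADD r3<-Add1 | r0:7,r1:4,r2:8,r3:Add1
c8: CDB Mul1=40; stall | r0:7,r1:4,r2:8,r3:Add1
c9: stall | r0:7,r1:4,r2:8,r3:Add1
c10: CDB Add1=11; issue ADD r0<-Add1 | r0:Add1,r1:4,r2:8,r3:11
c11: CDB Add2=-5; issue ADD r3<-Add2 | r0:Add1,r1:4,r2:8,r3:Add2
c12: CDB Mul2=320 | r0:Add1,r1:4,r2:8,r3:Add2
c13: CDB Add1=19 | r0:19,r1:4,r2:8,r3:Add2
c14: - | r0:19,r1:4,r2:8,r3:Add2
c15: - | r0:19,r1:4,r2:8,r3:Add2
c16: CDB Add2=30 | r0:19,r1:4,r2:8,r3:30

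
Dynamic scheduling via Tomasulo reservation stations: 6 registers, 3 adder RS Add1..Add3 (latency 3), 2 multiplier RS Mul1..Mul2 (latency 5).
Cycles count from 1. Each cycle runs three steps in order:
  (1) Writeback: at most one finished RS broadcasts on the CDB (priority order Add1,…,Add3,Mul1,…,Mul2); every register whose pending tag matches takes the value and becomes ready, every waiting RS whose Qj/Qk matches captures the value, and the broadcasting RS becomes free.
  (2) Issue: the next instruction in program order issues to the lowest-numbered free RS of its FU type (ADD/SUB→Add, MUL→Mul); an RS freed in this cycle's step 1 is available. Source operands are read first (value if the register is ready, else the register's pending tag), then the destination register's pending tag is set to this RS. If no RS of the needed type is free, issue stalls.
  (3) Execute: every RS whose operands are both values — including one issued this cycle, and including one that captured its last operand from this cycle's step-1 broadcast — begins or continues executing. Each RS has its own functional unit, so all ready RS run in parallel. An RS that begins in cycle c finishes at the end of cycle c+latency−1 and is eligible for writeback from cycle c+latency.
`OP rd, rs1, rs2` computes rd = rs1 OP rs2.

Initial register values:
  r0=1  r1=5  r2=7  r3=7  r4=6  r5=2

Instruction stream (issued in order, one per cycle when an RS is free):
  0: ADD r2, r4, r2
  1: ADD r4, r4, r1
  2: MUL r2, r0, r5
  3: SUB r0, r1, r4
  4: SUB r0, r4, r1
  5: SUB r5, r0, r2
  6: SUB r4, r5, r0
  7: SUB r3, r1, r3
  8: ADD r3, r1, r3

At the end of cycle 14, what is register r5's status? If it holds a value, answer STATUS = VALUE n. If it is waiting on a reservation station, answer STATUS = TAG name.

cycle 1: issue ADD r2<-Add1 // r0:1,r1:5,r2:Add1,r3:7,r4:6,r5:2
cycle 2: issue ADD r4<-Add2 // r0:1,r1:5,r2:Add1,r3:7,r4:Add2,r5:2
cycle 3: issue MUL r2<-Mul1 // r0:1,r1:5,r2:Mul1,r3:7,r4:Add2,r5:2
cycle 4: CDB Add1=13; issue SUB r0<-Add1 // r0:Add1,r1:5,r2:Mul1,r3:7,r4:Add2,r5:2
cycle 5: CDB Add2=11; issue SUB r0<-Add2 // r0:Add2,r1:5,r2:Mul1,r3:7,r4:11,r5:2
cycle 6: issue SUB r5<-Add3 // r0:Add2,r1:5,r2:Mul1,r3:7,r4:11,r5:Add3
cycle 7: stall // r0:Add2,r1:5,r2:Mul1,r3:7,r4:11,r5:Add3
cycle 8: CDB Add1=-6; issue SUB r4<-Add1 // r0:Add2,r1:5,r2:Mul1,r3:7,r4:Add1,r5:Add3
cycle 9: CDB Add2=6; issue SUB r3<-Add2 // r0:6,r1:5,r2:Mul1,r3:Add2,r4:Add1,r5:Add3
cycle 10: CDB Mul1=2; stall // r0:6,r1:5,r2:2,r3:Add2,r4:Add1,r5:Add3
cycle 11: stall // r0:6,r1:5,r2:2,r3:Add2,r4:Add1,r5:Add3
cycle 12: CDB Add2=-2; issue ADD r3<-Add2 // r0:6,r1:5,r2:2,r3:Add2,r4:Add1,r5:Add3
cycle 13: CDB Add3=4 // r0:6,r1:5,r2:2,r3:Add2,r4:Add1,r5:4
cycle 14: - // r0:6,r1:5,r2:2,r3:Add2,r4:Add1,r5:4

STATUS = VALUE 4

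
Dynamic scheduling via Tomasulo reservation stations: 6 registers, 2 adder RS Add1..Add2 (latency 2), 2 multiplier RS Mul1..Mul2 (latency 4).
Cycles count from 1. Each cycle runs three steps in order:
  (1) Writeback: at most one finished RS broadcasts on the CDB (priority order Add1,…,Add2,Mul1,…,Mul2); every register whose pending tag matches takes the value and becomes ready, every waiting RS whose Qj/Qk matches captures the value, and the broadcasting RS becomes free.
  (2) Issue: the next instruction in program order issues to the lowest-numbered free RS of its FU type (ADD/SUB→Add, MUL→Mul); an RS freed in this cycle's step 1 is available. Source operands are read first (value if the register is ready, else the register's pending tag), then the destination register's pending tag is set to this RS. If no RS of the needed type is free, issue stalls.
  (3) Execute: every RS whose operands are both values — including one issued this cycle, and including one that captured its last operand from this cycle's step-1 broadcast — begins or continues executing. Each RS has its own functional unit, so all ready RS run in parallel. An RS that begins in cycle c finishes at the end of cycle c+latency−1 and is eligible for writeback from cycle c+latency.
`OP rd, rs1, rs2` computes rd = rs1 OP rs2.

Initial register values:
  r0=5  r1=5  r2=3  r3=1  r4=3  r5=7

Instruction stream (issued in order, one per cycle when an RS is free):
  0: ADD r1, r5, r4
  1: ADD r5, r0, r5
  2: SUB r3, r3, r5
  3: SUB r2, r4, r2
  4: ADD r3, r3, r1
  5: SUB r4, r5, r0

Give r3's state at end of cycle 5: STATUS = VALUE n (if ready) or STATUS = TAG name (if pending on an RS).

STATUS = TAG Add1

c1: issue ADD r1<-Add1 | r0:5,r1:Add1,r2:3,r3:1,r4:3,r5:7
c2: issue ADD r5<-Add2 | r0:5,r1:Add1,r2:3,r3:1,r4:3,r5:Add2
c3: CDB Add1=10; issue SUB r3<-Add1 | r0:5,r1:10,r2:3,r3:Add1,r4:3,r5:Add2
c4: CDB Add2=12; issue SUB r2<-Add2 | r0:5,r1:10,r2:Add2,r3:Add1,r4:3,r5:12
c5: stall | r0:5,r1:10,r2:Add2,r3:Add1,r4:3,r5:12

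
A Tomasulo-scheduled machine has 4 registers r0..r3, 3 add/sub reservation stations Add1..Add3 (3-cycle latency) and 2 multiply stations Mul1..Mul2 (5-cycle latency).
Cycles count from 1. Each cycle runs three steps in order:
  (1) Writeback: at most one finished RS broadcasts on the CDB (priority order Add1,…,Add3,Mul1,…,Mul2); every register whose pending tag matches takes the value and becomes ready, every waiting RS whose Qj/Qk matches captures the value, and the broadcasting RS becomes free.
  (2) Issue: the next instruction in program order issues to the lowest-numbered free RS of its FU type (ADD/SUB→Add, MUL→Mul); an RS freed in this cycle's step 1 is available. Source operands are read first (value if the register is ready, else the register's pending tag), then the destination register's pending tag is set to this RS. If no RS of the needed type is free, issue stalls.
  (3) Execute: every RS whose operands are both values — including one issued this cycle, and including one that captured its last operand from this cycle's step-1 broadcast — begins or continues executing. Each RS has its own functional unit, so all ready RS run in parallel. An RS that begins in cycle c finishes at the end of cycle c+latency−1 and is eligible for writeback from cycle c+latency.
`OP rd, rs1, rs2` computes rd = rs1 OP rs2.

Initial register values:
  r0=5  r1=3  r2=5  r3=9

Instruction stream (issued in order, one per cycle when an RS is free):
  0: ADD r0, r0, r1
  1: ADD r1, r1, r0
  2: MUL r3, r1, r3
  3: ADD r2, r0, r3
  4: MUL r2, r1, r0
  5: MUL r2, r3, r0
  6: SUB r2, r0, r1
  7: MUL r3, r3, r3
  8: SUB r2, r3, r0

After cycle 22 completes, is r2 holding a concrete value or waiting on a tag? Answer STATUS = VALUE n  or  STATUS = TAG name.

STATUS = VALUE 9793

  c1: issue ADD r0<-Add1  regs: r0:Add1,r1:3,r2:5,r3:9
  c2: issue ADD r1<-Add2  regs: r0:Add1,r1:Add2,r2:5,r3:9
  c3: issue MUL r3<-Mul1  regs: r0:Add1,r1:Add2,r2:5,r3:Mul1
  c4: CDB Add1=8; issue ADD r2<-Add1  regs: r0:8,r1:Add2,r2:Add1,r3:Mul1
  c5: issue MUL r2<-Mul2  regs: r0:8,r1:Add2,r2:Mul2,r3:Mul1
  c6: stall  regs: r0:8,r1:Add2,r2:Mul2,r3:Mul1
  c7: CDB Add2=11; stall  regs: r0:8,r1:11,r2:Mul2,r3:Mul1
  c8: stall  regs: r0:8,r1:11,r2:Mul2,r3:Mul1
  c9: stall  regs: r0:8,r1:11,r2:Mul2,r3:Mul1
  c10: stall  regs: r0:8,r1:11,r2:Mul2,r3:Mul1
  c11: stall  regs: r0:8,r1:11,r2:Mul2,r3:Mul1
  c12: CDB Mul1=99; issue MUL r2<-Mul1  regs: r0:8,r1:11,r2:Mul1,r3:99
  c13: CDB Mul2=88; issue SUB r2<-Add2  regs: r0:8,r1:11,r2:Add2,r3:99
  c14: issue MUL r3<-Mul2  regs: r0:8,r1:11,r2:Add2,r3:Mul2
  c15: CDB Add1=107; issue SUB r2<-Add1  regs: r0:8,r1:11,r2:Add1,r3:Mul2
  c16: CDB Add2=-3  regs: r0:8,r1:11,r2:Add1,r3:Mul2
  c17: CDB Mul1=792  regs: r0:8,r1:11,r2:Add1,r3:Mul2
  c18: -  regs: r0:8,r1:11,r2:Add1,r3:Mul2
  c19: CDB Mul2=9801  regs: r0:8,r1:11,r2:Add1,r3:9801
  c20: -  regs: r0:8,r1:11,r2:Add1,r3:9801
  c21: -  regs: r0:8,r1:11,r2:Add1,r3:9801
  c22: CDB Add1=9793  regs: r0:8,r1:11,r2:9793,r3:9801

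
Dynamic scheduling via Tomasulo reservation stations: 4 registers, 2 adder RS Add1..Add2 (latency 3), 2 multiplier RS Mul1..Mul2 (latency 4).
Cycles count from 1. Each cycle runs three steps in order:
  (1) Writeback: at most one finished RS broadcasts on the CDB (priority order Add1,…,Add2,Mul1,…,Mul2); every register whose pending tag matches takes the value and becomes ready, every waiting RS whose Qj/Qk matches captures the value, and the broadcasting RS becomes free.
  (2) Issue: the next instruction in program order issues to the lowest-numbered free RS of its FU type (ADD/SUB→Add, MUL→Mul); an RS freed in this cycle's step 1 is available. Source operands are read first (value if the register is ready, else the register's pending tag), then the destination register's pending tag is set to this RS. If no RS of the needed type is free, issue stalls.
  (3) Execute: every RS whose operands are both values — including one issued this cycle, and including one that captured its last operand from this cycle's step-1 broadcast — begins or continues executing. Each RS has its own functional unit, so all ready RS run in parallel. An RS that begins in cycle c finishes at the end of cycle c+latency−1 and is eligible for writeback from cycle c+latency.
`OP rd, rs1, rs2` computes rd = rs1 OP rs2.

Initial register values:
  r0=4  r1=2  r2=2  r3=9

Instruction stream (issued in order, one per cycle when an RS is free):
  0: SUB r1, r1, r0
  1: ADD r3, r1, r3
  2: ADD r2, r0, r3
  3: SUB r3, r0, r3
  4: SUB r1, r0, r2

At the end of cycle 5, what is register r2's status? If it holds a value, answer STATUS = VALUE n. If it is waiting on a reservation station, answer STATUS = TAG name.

cycle 1: issue SUB r1<-Add1 // r0:4,r1:Add1,r2:2,r3:9
cycle 2: issue ADD r3<-Add2 // r0:4,r1:Add1,r2:2,r3:Add2
cycle 3: stall // r0:4,r1:Add1,r2:2,r3:Add2
cycle 4: CDB Add1=-2; issue ADD r2<-Add1 // r0:4,r1:-2,r2:Add1,r3:Add2
cycle 5: stall // r0:4,r1:-2,r2:Add1,r3:Add2

STATUS = TAG Add1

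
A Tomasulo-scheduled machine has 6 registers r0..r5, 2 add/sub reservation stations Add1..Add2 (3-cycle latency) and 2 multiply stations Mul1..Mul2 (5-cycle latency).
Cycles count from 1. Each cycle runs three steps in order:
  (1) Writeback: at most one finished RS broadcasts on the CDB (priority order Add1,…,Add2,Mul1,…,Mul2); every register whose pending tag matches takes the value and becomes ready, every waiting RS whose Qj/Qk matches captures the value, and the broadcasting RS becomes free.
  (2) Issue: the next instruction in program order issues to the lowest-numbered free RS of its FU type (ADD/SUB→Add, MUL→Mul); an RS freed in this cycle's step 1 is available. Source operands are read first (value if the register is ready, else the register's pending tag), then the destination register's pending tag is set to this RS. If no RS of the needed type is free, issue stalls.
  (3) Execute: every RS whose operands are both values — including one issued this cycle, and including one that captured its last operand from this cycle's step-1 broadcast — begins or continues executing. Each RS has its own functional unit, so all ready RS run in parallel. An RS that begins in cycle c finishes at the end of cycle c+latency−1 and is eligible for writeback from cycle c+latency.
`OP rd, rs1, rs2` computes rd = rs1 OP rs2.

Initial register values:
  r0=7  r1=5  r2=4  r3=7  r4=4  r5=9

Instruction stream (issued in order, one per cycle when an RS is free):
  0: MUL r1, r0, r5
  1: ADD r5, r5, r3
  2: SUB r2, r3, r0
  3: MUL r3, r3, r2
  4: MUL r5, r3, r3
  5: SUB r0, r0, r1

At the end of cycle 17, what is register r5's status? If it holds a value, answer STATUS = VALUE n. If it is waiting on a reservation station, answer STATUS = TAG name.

STATUS = VALUE 0

c1: issue MUL r1<-Mul1 | r0:7,r1:Mul1,r2:4,r3:7,r4:4,r5:9
c2: issue ADD r5<-Add1 | r0:7,r1:Mul1,r2:4,r3:7,r4:4,r5:Add1
c3: issue SUB r2<-Add2 | r0:7,r1:Mul1,r2:Add2,r3:7,r4:4,r5:Add1
c4: issue MUL r3<-Mul2 | r0:7,r1:Mul1,r2:Add2,r3:Mul2,r4:4,r5:Add1
c5: CDB Add1=16; stall | r0:7,r1:Mul1,r2:Add2,r3:Mul2,r4:4,r5:16
c6: CDB Add2=0; stall | r0:7,r1:Mul1,r2:0,r3:Mul2,r4:4,r5:16
c7: CDB Mul1=63; issue MUL r5<-Mul1 | r0:7,r1:63,r2:0,r3:Mul2,r4:4,r5:Mul1
c8: issue SUB r0<-Add1 | r0:Add1,r1:63,r2:0,r3:Mul2,r4:4,r5:Mul1
c9: - | r0:Add1,r1:63,r2:0,r3:Mul2,r4:4,r5:Mul1
c10: - | r0:Add1,r1:63,r2:0,r3:Mul2,r4:4,r5:Mul1
c11: CDB Add1=-56 | r0:-56,r1:63,r2:0,r3:Mul2,r4:4,r5:Mul1
c12: CDB Mul2=0 | r0:-56,r1:63,r2:0,r3:0,r4:4,r5:Mul1
c13: - | r0:-56,r1:63,r2:0,r3:0,r4:4,r5:Mul1
c14: - | r0:-56,r1:63,r2:0,r3:0,r4:4,r5:Mul1
c15: - | r0:-56,r1:63,r2:0,r3:0,r4:4,r5:Mul1
c16: - | r0:-56,r1:63,r2:0,r3:0,r4:4,r5:Mul1
c17: CDB Mul1=0 | r0:-56,r1:63,r2:0,r3:0,r4:4,r5:0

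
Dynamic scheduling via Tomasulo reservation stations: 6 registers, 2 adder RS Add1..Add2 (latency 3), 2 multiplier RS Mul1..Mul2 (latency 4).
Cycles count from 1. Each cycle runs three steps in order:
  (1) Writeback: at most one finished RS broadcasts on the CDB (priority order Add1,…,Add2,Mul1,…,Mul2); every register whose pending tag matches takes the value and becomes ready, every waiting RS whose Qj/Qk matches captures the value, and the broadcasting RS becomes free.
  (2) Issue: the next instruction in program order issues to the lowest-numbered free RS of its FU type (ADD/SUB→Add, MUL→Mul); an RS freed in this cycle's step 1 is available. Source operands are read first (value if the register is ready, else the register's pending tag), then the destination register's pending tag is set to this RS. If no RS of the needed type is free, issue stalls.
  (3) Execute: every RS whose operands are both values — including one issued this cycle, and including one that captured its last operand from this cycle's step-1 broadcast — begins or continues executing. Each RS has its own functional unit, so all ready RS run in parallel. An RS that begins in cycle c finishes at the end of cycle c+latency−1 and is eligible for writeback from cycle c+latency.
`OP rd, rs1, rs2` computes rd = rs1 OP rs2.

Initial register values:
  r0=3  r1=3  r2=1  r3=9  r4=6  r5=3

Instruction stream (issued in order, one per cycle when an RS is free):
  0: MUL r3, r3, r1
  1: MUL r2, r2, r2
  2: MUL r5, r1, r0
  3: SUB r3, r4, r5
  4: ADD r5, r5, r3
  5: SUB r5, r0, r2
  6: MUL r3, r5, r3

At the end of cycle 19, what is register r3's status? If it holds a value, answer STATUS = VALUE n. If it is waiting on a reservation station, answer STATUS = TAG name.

STATUS = VALUE -6

cycle 1: issue MUL r3<-Mul1 // r0:3,r1:3,r2:1,r3:Mul1,r4:6,r5:3
cycle 2: issue MUL r2<-Mul2 // r0:3,r1:3,r2:Mul2,r3:Mul1,r4:6,r5:3
cycle 3: stall // r0:3,r1:3,r2:Mul2,r3:Mul1,r4:6,r5:3
cycle 4: stall // r0:3,r1:3,r2:Mul2,r3:Mul1,r4:6,r5:3
cycle 5: CDB Mul1=27; issue MUL r5<-Mul1 // r0:3,r1:3,r2:Mul2,r3:27,r4:6,r5:Mul1
cycle 6: CDB Mul2=1; issue SUB r3<-Add1 // r0:3,r1:3,r2:1,r3:Add1,r4:6,r5:Mul1
cycle 7: issue ADD r5<-Add2 // r0:3,r1:3,r2:1,r3:Add1,r4:6,r5:Add2
cycle 8: stall // r0:3,r1:3,r2:1,r3:Add1,r4:6,r5:Add2
cycle 9: CDB Mul1=9; stall // r0:3,r1:3,r2:1,r3:Add1,r4:6,r5:Add2
cycle 10: stall // r0:3,r1:3,r2:1,r3:Add1,r4:6,r5:Add2
cycle 11: stall // r0:3,r1:3,r2:1,r3:Add1,r4:6,r5:Add2
cycle 12: CDB Add1=-3; issue SUB r5<-Add1 // r0:3,r1:3,r2:1,r3:-3,r4:6,r5:Add1
cycle 13: issue MUL r3<-Mul1 // r0:3,r1:3,r2:1,r3:Mul1,r4:6,r5:Add1
cycle 14: - // r0:3,r1:3,r2:1,r3:Mul1,r4:6,r5:Add1
cycle 15: CDB Add1=2 // r0:3,r1:3,r2:1,r3:Mul1,r4:6,r5:2
cycle 16: CDB Add2=6 // r0:3,r1:3,r2:1,r3:Mul1,r4:6,r5:2
cycle 17: - // r0:3,r1:3,r2:1,r3:Mul1,r4:6,r5:2
cycle 18: - // r0:3,r1:3,r2:1,r3:Mul1,r4:6,r5:2
cycle 19: CDB Mul1=-6 // r0:3,r1:3,r2:1,r3:-6,r4:6,r5:2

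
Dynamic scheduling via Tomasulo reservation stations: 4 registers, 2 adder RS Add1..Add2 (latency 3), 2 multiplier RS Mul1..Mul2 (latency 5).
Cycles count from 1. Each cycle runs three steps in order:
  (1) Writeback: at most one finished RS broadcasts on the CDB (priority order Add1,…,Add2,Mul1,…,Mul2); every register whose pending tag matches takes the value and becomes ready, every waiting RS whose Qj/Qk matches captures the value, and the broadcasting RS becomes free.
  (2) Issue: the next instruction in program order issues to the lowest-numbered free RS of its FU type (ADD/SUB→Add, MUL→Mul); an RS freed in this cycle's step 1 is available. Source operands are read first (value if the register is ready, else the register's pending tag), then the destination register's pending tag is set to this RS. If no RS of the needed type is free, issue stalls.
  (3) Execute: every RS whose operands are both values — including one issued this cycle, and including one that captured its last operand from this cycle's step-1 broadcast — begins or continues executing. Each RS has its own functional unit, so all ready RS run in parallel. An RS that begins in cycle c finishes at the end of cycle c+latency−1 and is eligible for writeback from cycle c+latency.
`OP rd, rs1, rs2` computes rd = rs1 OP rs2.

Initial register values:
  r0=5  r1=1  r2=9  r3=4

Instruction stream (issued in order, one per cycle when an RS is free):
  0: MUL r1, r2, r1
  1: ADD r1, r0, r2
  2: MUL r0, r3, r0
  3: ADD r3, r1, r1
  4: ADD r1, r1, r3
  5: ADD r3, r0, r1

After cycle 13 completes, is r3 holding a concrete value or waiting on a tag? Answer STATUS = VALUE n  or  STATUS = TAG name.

  c1: issue MUL r1<-Mul1  regs: r0:5,r1:Mul1,r2:9,r3:4
  c2: issue ADD r1<-Add1  regs: r0:5,r1:Add1,r2:9,r3:4
  c3: issue MUL r0<-Mul2  regs: r0:Mul2,r1:Add1,r2:9,r3:4
  c4: issue ADD r3<-Add2  regs: r0:Mul2,r1:Add1,r2:9,r3:Add2
  c5: CDB Add1=14; issue ADD r1<-Add1  regs: r0:Mul2,r1:Add1,r2:9,r3:Add2
  c6: CDB Mul1=9; stall  regs: r0:Mul2,r1:Add1,r2:9,r3:Add2
  c7: stall  regs: r0:Mul2,r1:Add1,r2:9,r3:Add2
  c8: CDB Add2=28; issue ADD r3<-Add2  regs: r0:Mul2,r1:Add1,r2:9,r3:Add2
  c9: CDB Mul2=20  regs: r0:20,r1:Add1,r2:9,r3:Add2
  c10: -  regs: r0:20,r1:Add1,r2:9,r3:Add2
  c11: CDB Add1=42  regs: r0:20,r1:42,r2:9,r3:Add2
  c12: -  regs: r0:20,r1:42,r2:9,r3:Add2
  c13: -  regs: r0:20,r1:42,r2:9,r3:Add2

STATUS = TAG Add2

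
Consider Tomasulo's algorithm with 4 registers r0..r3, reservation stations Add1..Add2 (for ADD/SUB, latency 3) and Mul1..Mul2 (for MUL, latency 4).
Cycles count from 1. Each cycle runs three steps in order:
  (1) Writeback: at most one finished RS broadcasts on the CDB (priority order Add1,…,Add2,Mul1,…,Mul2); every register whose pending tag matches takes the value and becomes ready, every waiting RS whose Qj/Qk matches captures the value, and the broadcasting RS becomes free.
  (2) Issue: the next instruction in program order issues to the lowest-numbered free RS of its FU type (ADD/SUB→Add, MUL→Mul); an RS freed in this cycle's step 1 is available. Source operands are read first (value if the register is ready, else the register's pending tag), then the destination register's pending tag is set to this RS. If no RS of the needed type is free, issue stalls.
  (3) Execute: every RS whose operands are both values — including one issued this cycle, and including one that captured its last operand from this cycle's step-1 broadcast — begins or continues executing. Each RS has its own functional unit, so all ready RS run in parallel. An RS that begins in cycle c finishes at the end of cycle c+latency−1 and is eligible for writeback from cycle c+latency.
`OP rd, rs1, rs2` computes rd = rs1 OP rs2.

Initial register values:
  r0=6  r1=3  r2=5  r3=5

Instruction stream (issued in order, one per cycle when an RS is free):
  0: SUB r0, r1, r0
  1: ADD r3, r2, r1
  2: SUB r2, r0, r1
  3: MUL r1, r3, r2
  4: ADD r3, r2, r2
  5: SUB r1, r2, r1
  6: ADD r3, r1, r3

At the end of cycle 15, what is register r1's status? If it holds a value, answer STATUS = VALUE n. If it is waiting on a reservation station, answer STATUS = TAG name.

  c1: issue SUB r0<-Add1  regs: r0:Add1,r1:3,r2:5,r3:5
  c2: issue ADD r3<-Add2  regs: r0:Add1,r1:3,r2:5,r3:Add2
  c3: stall  regs: r0:Add1,r1:3,r2:5,r3:Add2
  c4: CDB Add1=-3; issue SUB r2<-Add1  regs: r0:-3,r1:3,r2:Add1,r3:Add2
  c5: CDB Add2=8; issue MUL r1<-Mul1  regs: r0:-3,r1:Mul1,r2:Add1,r3:8
  c6: issue ADD r3<-Add2  regs: r0:-3,r1:Mul1,r2:Add1,r3:Add2
  c7: CDB Add1=-6; issue SUB r1<-Add1  regs: r0:-3,r1:Add1,r2:-6,r3:Add2
  c8: stall  regs: r0:-3,r1:Add1,r2:-6,r3:Add2
  c9: stall  regs: r0:-3,r1:Add1,r2:-6,r3:Add2
  c10: CDB Add2=-12; issue ADD r3<-Add2  regs: r0:-3,r1:Add1,r2:-6,r3:Add2
  c11: CDB Mul1=-48  regs: r0:-3,r1:Add1,r2:-6,r3:Add2
  c12: -  regs: r0:-3,r1:Add1,r2:-6,r3:Add2
  c13: -  regs: r0:-3,r1:Add1,r2:-6,r3:Add2
  c14: CDB Add1=42  regs: r0:-3,r1:42,r2:-6,r3:Add2
  c15: -  regs: r0:-3,r1:42,r2:-6,r3:Add2

STATUS = VALUE 42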